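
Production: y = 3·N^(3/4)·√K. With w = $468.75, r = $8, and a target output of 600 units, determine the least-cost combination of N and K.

N* = 16, K* = 625

Cost minimization requires the marginal rate of technical substitution to equal the input-price ratio: MP_N/MP_K = w/r.
Here MP_N/MP_K = (3/4)·(K/N)/(1/2) = 1.5·(K/N). Setting this equal to 468.75/8 = 58.59375 gives K = 39.0625N.
Substituting into y = 600: 3·N^(3/4)·(39.0625N)^(1/2) = 600.
Solving, N = 16 and K = 625.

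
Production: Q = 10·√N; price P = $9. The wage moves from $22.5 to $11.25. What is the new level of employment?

From P·MP_N = w with MP_N = 5·N^(-1/2), the labor demand is N(w) = (45/w)^(2).
At w = 22.5: N = 4. At w = 11.25: N = 16.

N* = 16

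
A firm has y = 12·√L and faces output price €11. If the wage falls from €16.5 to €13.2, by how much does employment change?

ΔL = 9

From P·MP_L = w with MP_L = 6·L^(-1/2), the labor demand is L(w) = (66/w)^(2).
At w = 16.5: L = 16. At w = 13.2: L = 25.
ΔL = 25 − 16 = 9.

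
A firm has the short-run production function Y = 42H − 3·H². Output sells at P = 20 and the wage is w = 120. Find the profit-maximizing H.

The marginal product of H is MP_H = 42 − 6H.
A price-taking firm hires until the value of the marginal product equals the wage: P·MP_H = w, so 20·(42 − 6H) = 120.
Then 42 − 6H = 6, giving H = 6.

H* = 6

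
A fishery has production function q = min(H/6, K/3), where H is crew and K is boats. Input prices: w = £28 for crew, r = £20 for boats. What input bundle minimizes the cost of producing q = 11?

With a fixed-proportions technology, the cost-minimizing bundle uses no slack in either input: H/6 = K/3 = q.
So H = 6·11 = 66 and K = 3·11 = 33.

H* = 66, K* = 33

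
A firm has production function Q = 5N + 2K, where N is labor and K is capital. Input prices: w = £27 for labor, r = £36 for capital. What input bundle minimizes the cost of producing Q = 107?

N* = 21.4, K* = 0

The inputs are perfect substitutes, so the firm uses whichever has the lower cost per unit of output.
Cost per unit of output via N is w/5 = 5.4; via K it is r/2 = 18. N is cheaper.
Producing Q = 107 with N alone: N = 21.4, K = 0.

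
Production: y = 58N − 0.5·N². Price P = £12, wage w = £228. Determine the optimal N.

The marginal product of N is MP_N = 58 − N.
A price-taking firm hires until the value of the marginal product equals the wage: P·MP_N = w, so 12·(58 − N) = 228.
Then 58 − N = 19, giving N = 39.

N* = 39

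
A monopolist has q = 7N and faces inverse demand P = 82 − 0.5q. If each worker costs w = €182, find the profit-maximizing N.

N* = 8

Marginal revenue from the inverse demand is MR = 82 − q.
The marginal product is MP_N = 7.
A monopolist hires until marginal revenue product equals the wage: MR·MP_N = w.
(82 − 7N)·7 = 182, so N = 8.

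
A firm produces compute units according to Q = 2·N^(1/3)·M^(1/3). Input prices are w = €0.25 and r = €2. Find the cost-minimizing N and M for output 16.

N* = 64, M* = 8

Cost minimization requires the marginal rate of technical substitution to equal the input-price ratio: MP_N/MP_M = w/r.
Here MP_N/MP_M = (1/3)·(M/N)/(1/3) = (M/N). Setting this equal to 0.25/2 = 0.125 gives M = 0.125N.
Substituting into Q = 16: 2·N^(1/3)·(0.125N)^(1/3) = 16.
Solving, N = 64 and M = 8.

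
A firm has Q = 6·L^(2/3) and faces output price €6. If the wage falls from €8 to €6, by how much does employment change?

ΔL = 37

From P·MP_L = w with MP_L = 4·L^(-1/3), the labor demand is L(w) = (24/w)^(3).
At w = 8: L = 27. At w = 6: L = 64.
ΔL = 64 − 27 = 37.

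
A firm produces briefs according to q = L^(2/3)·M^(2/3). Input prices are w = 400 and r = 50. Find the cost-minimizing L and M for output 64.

L* = 8, M* = 64

Cost minimization requires the marginal rate of technical substitution to equal the input-price ratio: MP_L/MP_M = w/r.
Here MP_L/MP_M = (2/3)·(M/L)/(2/3) = (M/L). Setting this equal to 400/50 = 8 gives M = 8L.
Substituting into q = 64: L^(2/3)·(8L)^(2/3) = 64.
Solving, L = 8 and M = 64.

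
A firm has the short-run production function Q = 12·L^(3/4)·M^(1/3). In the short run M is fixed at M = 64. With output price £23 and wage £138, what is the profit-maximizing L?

L* = 1296

With M = 64, MP_L = (3/4)·12·L^(-1/4)·64^(1/3) = 36·L^(-1/4).
Profit maximization for a price taker requires P·MP_L = w: 23·36·L^(-1/4) = 138.
So L^(-1/4) = 1/6, which gives L = 1296.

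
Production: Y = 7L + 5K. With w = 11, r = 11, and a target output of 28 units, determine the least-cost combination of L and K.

The inputs are perfect substitutes, so the firm uses whichever has the lower cost per unit of output.
Cost per unit of output via L is w/7 = 11/7; via K it is r/5 = 2.2. L is cheaper.
Producing Y = 28 with L alone: L = 4, K = 0.

L* = 4, K* = 0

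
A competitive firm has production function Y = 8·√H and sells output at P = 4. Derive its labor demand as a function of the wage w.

MP_H = (1/2)·8·H^(-1/2) = 4·H^(-1/2).
Setting P·MP_H = w: 16·H^(-1/2) = w.
Solving for H: H^(-1/2) = w/16, so H = (16/w)^(2).

H(w) = 256/w²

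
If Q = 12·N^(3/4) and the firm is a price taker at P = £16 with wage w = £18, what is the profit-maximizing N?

N* = 4096

MP_N = (3/4)·12·N^(-1/4) = 9·N^(-1/4).
Profit maximization for a price taker requires P·MP_N = w: 16·9·N^(-1/4) = 18.
So N^(-1/4) = 0.125, which gives N = 4096.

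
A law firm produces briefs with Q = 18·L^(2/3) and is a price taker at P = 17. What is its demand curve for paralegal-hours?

MP_L = (2/3)·18·L^(-1/3) = 12·L^(-1/3).
Setting P·MP_L = w: 204·L^(-1/3) = w.
Solving for L: L^(-1/3) = w/204, so L = (204/w)^(3).

L(w) = 8489664/w³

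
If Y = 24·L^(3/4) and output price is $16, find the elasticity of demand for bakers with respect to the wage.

ε = -4

MP_L = (3/4)·24·L^(-1/4), so P·MP_L = w gives 288·L^(-1/4) = w.
Solving, L(w) = (288/w)^(4). This is a constant-elasticity form: L ∝ w^(−4), so ε = −4.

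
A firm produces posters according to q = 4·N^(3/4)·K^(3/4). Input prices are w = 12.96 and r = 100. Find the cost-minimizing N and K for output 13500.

Cost minimization requires the marginal rate of technical substitution to equal the input-price ratio: MP_N/MP_K = w/r.
Here MP_N/MP_K = (3/4)·(K/N)/(3/4) = (K/N). Setting this equal to 12.96/100 = 0.1296 gives K = 0.1296N.
Substituting into q = 13500: 4·N^(3/4)·(0.1296N)^(3/4) = 13500.
Solving, N = 625 and K = 81.

N* = 625, K* = 81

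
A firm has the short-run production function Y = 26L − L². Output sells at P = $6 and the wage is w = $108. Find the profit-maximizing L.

The marginal product of L is MP_L = 26 − 2L.
A price-taking firm hires until the value of the marginal product equals the wage: P·MP_L = w, so 6·(26 − 2L) = 108.
Then 26 − 2L = 18, giving L = 4.

L* = 4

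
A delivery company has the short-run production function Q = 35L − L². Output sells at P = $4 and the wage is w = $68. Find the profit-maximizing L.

The marginal product of L is MP_L = 35 − 2L.
A price-taking firm hires until the value of the marginal product equals the wage: P·MP_L = w, so 4·(35 − 2L) = 68.
Then 35 − 2L = 17, giving L = 9.

L* = 9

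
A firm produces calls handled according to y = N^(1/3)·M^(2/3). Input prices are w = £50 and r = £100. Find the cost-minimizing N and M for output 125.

N* = 125, M* = 125

Cost minimization requires the marginal rate of technical substitution to equal the input-price ratio: MP_N/MP_M = w/r.
Here MP_N/MP_M = (1/3)·(M/N)/(2/3) = 0.5·(M/N). Setting this equal to 50/100 = 0.5 gives M = N.
Substituting into y = 125: N^(1/3)·(N)^(2/3) = 125.
Solving, N = 125 and M = 125.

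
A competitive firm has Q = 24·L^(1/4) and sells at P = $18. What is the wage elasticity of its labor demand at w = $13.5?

MP_L = (1/4)·24·L^(-3/4), so P·MP_L = w gives 108·L^(-3/4) = w.
Solving, L(w) = (108/w)^(4/3). This is a constant-elasticity form: L ∝ w^(−4/3), so ε = −4/3.

ε = -4/3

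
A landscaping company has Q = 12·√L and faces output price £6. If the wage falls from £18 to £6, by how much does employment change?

From P·MP_L = w with MP_L = 6·L^(-1/2), the labor demand is L(w) = (36/w)^(2).
At w = 18: L = 4. At w = 6: L = 36.
ΔL = 36 − 4 = 32.

ΔL = 32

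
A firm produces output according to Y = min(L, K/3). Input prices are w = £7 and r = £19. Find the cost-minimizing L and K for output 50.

L* = 50, K* = 150

With a fixed-proportions technology, the cost-minimizing bundle uses no slack in either input: L = K/3 = Y.
So L = 50 and K = 3·50 = 150.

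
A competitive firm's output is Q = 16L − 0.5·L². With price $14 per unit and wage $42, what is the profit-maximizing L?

The marginal product of L is MP_L = 16 − L.
A price-taking firm hires until the value of the marginal product equals the wage: P·MP_L = w, so 14·(16 − L) = 42.
Then 16 − L = 3, giving L = 13.

L* = 13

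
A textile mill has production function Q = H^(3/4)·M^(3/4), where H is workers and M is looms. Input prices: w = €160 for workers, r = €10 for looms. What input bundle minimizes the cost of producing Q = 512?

Cost minimization requires the marginal rate of technical substitution to equal the input-price ratio: MP_H/MP_M = w/r.
Here MP_H/MP_M = (3/4)·(M/H)/(3/4) = (M/H). Setting this equal to 160/10 = 16 gives M = 16H.
Substituting into Q = 512: H^(3/4)·(16H)^(3/4) = 512.
Solving, H = 16 and M = 256.

H* = 16, M* = 256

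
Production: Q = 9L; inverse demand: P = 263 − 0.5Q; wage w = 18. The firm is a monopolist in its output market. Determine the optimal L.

L* = 29

Marginal revenue from the inverse demand is MR = 263 − Q.
The marginal product is MP_L = 9.
A monopolist hires until marginal revenue product equals the wage: MR·MP_L = w.
(263 − 9L)·9 = 18, so L = 29.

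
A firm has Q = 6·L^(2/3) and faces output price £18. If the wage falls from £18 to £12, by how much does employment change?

From P·MP_L = w with MP_L = 4·L^(-1/3), the labor demand is L(w) = (72/w)^(3).
At w = 18: L = 64. At w = 12: L = 216.
ΔL = 216 − 64 = 152.

ΔL = 152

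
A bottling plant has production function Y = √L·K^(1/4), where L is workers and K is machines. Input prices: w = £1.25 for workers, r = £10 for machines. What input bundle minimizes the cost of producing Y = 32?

Cost minimization requires the marginal rate of technical substitution to equal the input-price ratio: MP_L/MP_K = w/r.
Here MP_L/MP_K = (1/2)·(K/L)/(1/4) = 2·(K/L). Setting this equal to 1.25/10 = 0.125 gives K = 0.0625L.
Substituting into Y = 32: L^(1/2)·(0.0625L)^(1/4) = 32.
Solving, L = 256 and K = 16.

L* = 256, K* = 16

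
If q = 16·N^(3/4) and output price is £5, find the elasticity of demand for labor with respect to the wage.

ε = -4

MP_N = (3/4)·16·N^(-1/4), so P·MP_N = w gives 60·N^(-1/4) = w.
Solving, N(w) = (60/w)^(4). This is a constant-elasticity form: N ∝ w^(−4), so ε = −4.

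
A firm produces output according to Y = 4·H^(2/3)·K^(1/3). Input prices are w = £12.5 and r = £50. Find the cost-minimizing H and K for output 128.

Cost minimization requires the marginal rate of technical substitution to equal the input-price ratio: MP_H/MP_K = w/r.
Here MP_H/MP_K = (2/3)·(K/H)/(1/3) = 2·(K/H). Setting this equal to 12.5/50 = 0.25 gives K = 0.125H.
Substituting into Y = 128: 4·H^(2/3)·(0.125H)^(1/3) = 128.
Solving, H = 64 and K = 8.

H* = 64, K* = 8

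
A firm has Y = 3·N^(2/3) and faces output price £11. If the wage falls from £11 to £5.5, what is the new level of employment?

N* = 64

From P·MP_N = w with MP_N = 2·N^(-1/3), the labor demand is N(w) = (22/w)^(3).
At w = 11: N = 8. At w = 5.5: N = 64.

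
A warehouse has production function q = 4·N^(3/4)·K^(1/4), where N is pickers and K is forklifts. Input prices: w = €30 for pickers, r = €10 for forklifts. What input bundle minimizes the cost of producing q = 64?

N* = 16, K* = 16

Cost minimization requires the marginal rate of technical substitution to equal the input-price ratio: MP_N/MP_K = w/r.
Here MP_N/MP_K = (3/4)·(K/N)/(1/4) = 3·(K/N). Setting this equal to 30/10 = 3 gives K = N.
Substituting into q = 64: 4·N^(3/4)·(N)^(1/4) = 64.
Solving, N = 16 and K = 16.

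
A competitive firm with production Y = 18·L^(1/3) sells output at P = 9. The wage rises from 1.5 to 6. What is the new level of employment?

From P·MP_L = w with MP_L = 6·L^(-2/3), the labor demand is L(w) = (54/w)^(3/2).
At w = 1.5: L = 216. At w = 6: L = 27.

L* = 27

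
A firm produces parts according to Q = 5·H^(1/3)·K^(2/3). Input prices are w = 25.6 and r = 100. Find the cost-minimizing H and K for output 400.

H* = 125, K* = 64

Cost minimization requires the marginal rate of technical substitution to equal the input-price ratio: MP_H/MP_K = w/r.
Here MP_H/MP_K = (1/3)·(K/H)/(2/3) = 0.5·(K/H). Setting this equal to 25.6/100 = 0.256 gives K = 0.512H.
Substituting into Q = 400: 5·H^(1/3)·(0.512H)^(2/3) = 400.
Solving, H = 125 and K = 64.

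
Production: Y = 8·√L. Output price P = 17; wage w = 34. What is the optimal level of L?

L* = 4

MP_L = (1/2)·8·L^(-1/2) = 4·L^(-1/2).
Profit maximization for a price taker requires P·MP_L = w: 17·4·L^(-1/2) = 34.
So L^(-1/2) = 0.5, which gives L = 4.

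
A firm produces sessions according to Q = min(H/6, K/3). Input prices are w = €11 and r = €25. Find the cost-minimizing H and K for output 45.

H* = 270, K* = 135

With a fixed-proportions technology, the cost-minimizing bundle uses no slack in either input: H/6 = K/3 = Q.
So H = 6·45 = 270 and K = 3·45 = 135.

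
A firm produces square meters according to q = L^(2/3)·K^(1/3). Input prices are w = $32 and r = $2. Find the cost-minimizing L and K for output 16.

L* = 8, K* = 64

Cost minimization requires the marginal rate of technical substitution to equal the input-price ratio: MP_L/MP_K = w/r.
Here MP_L/MP_K = (2/3)·(K/L)/(1/3) = 2·(K/L). Setting this equal to 32/2 = 16 gives K = 8L.
Substituting into q = 16: L^(2/3)·(8L)^(1/3) = 16.
Solving, L = 8 and K = 64.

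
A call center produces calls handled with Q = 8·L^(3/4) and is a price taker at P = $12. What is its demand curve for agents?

L(w) = (72/w)^(4)

MP_L = (3/4)·8·L^(-1/4) = 6·L^(-1/4).
Setting P·MP_L = w: 72·L^(-1/4) = w.
Solving for L: L^(-1/4) = w/72, so L = (72/w)^(4).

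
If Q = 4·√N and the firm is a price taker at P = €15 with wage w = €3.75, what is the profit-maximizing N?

MP_N = (1/2)·4·N^(-1/2) = 2·N^(-1/2).
Profit maximization for a price taker requires P·MP_N = w: 15·2·N^(-1/2) = 3.75.
So N^(-1/2) = 0.125, which gives N = 64.

N* = 64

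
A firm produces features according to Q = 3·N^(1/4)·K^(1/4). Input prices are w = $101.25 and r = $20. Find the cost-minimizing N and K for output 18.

N* = 16, K* = 81

Cost minimization requires the marginal rate of technical substitution to equal the input-price ratio: MP_N/MP_K = w/r.
Here MP_N/MP_K = (1/4)·(K/N)/(1/4) = (K/N). Setting this equal to 101.25/20 = 5.0625 gives K = 5.0625N.
Substituting into Q = 18: 3·N^(1/4)·(5.0625N)^(1/4) = 18.
Solving, N = 16 and K = 81.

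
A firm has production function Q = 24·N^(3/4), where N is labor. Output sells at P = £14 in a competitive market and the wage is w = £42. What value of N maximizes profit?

N* = 1296

MP_N = (3/4)·24·N^(-1/4) = 18·N^(-1/4).
Profit maximization for a price taker requires P·MP_N = w: 14·18·N^(-1/4) = 42.
So N^(-1/4) = 1/6, which gives N = 1296.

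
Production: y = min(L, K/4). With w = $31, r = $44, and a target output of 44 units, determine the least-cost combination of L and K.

L* = 44, K* = 176

With a fixed-proportions technology, the cost-minimizing bundle uses no slack in either input: L = K/4 = y.
So L = 44 and K = 4·44 = 176.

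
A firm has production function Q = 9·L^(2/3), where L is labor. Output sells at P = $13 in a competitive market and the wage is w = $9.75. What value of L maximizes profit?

L* = 512

MP_L = (2/3)·9·L^(-1/3) = 6·L^(-1/3).
Profit maximization for a price taker requires P·MP_L = w: 13·6·L^(-1/3) = 9.75.
So L^(-1/3) = 0.125, which gives L = 512.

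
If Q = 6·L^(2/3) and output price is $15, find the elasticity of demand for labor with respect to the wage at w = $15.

ε = -3

MP_L = (2/3)·6·L^(-1/3), so P·MP_L = w gives 60·L^(-1/3) = w.
Solving, L(w) = (60/w)^(3). This is a constant-elasticity form: L ∝ w^(−3), so ε = −3.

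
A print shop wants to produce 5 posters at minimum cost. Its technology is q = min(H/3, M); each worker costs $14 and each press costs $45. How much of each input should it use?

H* = 15, M* = 5

With a fixed-proportions technology, the cost-minimizing bundle uses no slack in either input: H/3 = M = q.
So H = 3·5 = 15 and M = 5.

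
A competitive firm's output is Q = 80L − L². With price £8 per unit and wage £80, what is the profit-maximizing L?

L* = 35

The marginal product of L is MP_L = 80 − 2L.
A price-taking firm hires until the value of the marginal product equals the wage: P·MP_L = w, so 8·(80 − 2L) = 80.
Then 80 − 2L = 10, giving L = 35.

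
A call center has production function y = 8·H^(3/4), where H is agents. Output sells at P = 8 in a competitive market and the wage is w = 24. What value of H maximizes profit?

H* = 16

MP_H = (3/4)·8·H^(-1/4) = 6·H^(-1/4).
Profit maximization for a price taker requires P·MP_H = w: 8·6·H^(-1/4) = 24.
So H^(-1/4) = 0.5, which gives H = 16.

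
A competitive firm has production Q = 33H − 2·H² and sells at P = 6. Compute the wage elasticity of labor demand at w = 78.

From P·MP_H = w with MP_H = 33 − 4H, labor demand is H(w) = (33 − w/6)/4.
dH/dw = −1/(24) = -1/24.
At w = 78, H = 5, so ε = (dH/dw)·(w/H) = (-1/24)·(78/5) = -0.65.

ε = -0.65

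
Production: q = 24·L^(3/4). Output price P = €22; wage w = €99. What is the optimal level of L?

L* = 256

MP_L = (3/4)·24·L^(-1/4) = 18·L^(-1/4).
Profit maximization for a price taker requires P·MP_L = w: 22·18·L^(-1/4) = 99.
So L^(-1/4) = 0.25, which gives L = 256.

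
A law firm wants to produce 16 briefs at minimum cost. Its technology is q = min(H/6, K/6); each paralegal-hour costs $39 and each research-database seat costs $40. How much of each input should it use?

With a fixed-proportions technology, the cost-minimizing bundle uses no slack in either input: H/6 = K/6 = q.
So H = 6·16 = 96 and K = 6·16 = 96.

H* = 96, K* = 96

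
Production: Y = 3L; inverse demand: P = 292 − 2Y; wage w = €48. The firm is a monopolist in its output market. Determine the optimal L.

Marginal revenue from the inverse demand is MR = 292 − 4Y.
The marginal product is MP_L = 3.
A monopolist hires until marginal revenue product equals the wage: MR·MP_L = w.
(292 − 12L)·3 = 48, so L = 23.

L* = 23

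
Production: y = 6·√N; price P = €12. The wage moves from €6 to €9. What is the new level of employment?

N* = 16

From P·MP_N = w with MP_N = 3·N^(-1/2), the labor demand is N(w) = (36/w)^(2).
At w = 6: N = 36. At w = 9: N = 16.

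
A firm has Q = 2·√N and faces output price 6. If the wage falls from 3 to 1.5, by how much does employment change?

ΔN = 12

From P·MP_N = w with MP_N = N^(-1/2), the labor demand is N(w) = (6/w)^(2).
At w = 3: N = 4. At w = 1.5: N = 16.
ΔN = 16 − 4 = 12.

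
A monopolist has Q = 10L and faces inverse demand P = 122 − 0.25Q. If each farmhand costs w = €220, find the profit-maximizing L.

Marginal revenue from the inverse demand is MR = 122 − 0.5Q.
The marginal product is MP_L = 10.
A monopolist hires until marginal revenue product equals the wage: MR·MP_L = w.
(122 − 5L)·10 = 220, so L = 20.

L* = 20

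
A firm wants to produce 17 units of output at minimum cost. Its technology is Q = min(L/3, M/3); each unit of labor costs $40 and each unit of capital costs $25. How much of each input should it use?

L* = 51, M* = 51

With a fixed-proportions technology, the cost-minimizing bundle uses no slack in either input: L/3 = M/3 = Q.
So L = 3·17 = 51 and M = 3·17 = 51.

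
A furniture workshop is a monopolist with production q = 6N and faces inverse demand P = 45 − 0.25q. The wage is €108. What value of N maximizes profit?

Marginal revenue from the inverse demand is MR = 45 − 0.5q.
The marginal product is MP_N = 6.
A monopolist hires until marginal revenue product equals the wage: MR·MP_N = w.
(45 − 3N)·6 = 108, so N = 9.

N* = 9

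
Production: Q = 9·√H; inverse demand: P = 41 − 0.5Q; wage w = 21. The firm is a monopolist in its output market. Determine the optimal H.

Marginal revenue from the inverse demand is MR = 41 − Q.
The marginal product is MP_H = 4.5·H^(-1/2).
A monopolist hires until marginal revenue product equals the wage: MR·MP_H = w.
At H, Q = 9·√H. Substituting and solving: (41 − 9·√H)·4.5·H^(-1/2) = 21 gives H = 9.

H* = 9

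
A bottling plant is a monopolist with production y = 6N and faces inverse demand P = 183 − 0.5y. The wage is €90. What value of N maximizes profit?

Marginal revenue from the inverse demand is MR = 183 − y.
The marginal product is MP_N = 6.
A monopolist hires until marginal revenue product equals the wage: MR·MP_N = w.
(183 − 6N)·6 = 90, so N = 28.

N* = 28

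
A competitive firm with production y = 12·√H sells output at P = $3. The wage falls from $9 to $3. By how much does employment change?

ΔH = 32

From P·MP_H = w with MP_H = 6·H^(-1/2), the labor demand is H(w) = (18/w)^(2).
At w = 9: H = 4. At w = 3: H = 36.
ΔH = 36 − 4 = 32.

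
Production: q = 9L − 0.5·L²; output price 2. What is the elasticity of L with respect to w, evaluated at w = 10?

From P·MP_L = w with MP_L = 9 − L, labor demand is L(w) = 9 − w/2.
dL/dw = −1/(2) = -0.5.
At w = 10, L = 4, so ε = (dL/dw)·(w/L) = (-0.5)·(10/4) = -1.25.

ε = -1.25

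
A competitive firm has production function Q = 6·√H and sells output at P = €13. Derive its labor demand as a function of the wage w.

MP_H = (1/2)·6·H^(-1/2) = 3·H^(-1/2).
Setting P·MP_H = w: 39·H^(-1/2) = w.
Solving for H: H^(-1/2) = w/39, so H = (39/w)^(2).

H(w) = 1521/w²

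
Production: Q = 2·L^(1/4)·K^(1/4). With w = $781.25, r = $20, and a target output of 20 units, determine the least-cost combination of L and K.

Cost minimization requires the marginal rate of technical substitution to equal the input-price ratio: MP_L/MP_K = w/r.
Here MP_L/MP_K = (1/4)·(K/L)/(1/4) = (K/L). Setting this equal to 781.25/20 = 39.0625 gives K = 39.0625L.
Substituting into Q = 20: 2·L^(1/4)·(39.0625L)^(1/4) = 20.
Solving, L = 16 and K = 625.

L* = 16, K* = 625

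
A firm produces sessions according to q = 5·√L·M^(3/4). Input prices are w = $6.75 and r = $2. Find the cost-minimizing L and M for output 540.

L* = 16, M* = 81

Cost minimization requires the marginal rate of technical substitution to equal the input-price ratio: MP_L/MP_M = w/r.
Here MP_L/MP_M = (1/2)·(M/L)/(3/4) = (2/3)·(M/L). Setting this equal to 6.75/2 = 3.375 gives M = 5.0625L.
Substituting into q = 540: 5·L^(1/2)·(5.0625L)^(3/4) = 540.
Solving, L = 16 and M = 81.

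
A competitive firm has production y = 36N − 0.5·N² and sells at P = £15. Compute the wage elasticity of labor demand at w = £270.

ε = -1

From P·MP_N = w with MP_N = 36 − N, labor demand is N(w) = 36 − w/15.
dN/dw = −1/(15) = -1/15.
At w = 270, N = 18, so ε = (dN/dw)·(w/N) = (-1/15)·(270/18) = -1.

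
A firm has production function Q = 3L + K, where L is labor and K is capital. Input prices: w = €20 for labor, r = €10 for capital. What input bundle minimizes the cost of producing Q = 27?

The inputs are perfect substitutes, so the firm uses whichever has the lower cost per unit of output.
Cost per unit of output via L is 20/3; via K it is 10. L is cheaper.
Producing Q = 27 with L alone: L = 9, K = 0.

L* = 9, K* = 0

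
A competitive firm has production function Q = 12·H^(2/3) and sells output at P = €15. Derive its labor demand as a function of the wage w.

MP_H = (2/3)·12·H^(-1/3) = 8·H^(-1/3).
Setting P·MP_H = w: 120·H^(-1/3) = w.
Solving for H: H^(-1/3) = w/120, so H = (120/w)^(3).

H(w) = 1728000/w³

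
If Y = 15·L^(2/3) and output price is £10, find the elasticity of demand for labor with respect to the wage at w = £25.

ε = -3

MP_L = (2/3)·15·L^(-1/3), so P·MP_L = w gives 100·L^(-1/3) = w.
Solving, L(w) = (100/w)^(3). This is a constant-elasticity form: L ∝ w^(−3), so ε = −3.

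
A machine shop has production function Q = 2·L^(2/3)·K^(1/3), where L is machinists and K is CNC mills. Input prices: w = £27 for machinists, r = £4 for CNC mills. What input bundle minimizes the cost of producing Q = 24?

L* = 8, K* = 27

Cost minimization requires the marginal rate of technical substitution to equal the input-price ratio: MP_L/MP_K = w/r.
Here MP_L/MP_K = (2/3)·(K/L)/(1/3) = 2·(K/L). Setting this equal to 27/4 = 6.75 gives K = 3.375L.
Substituting into Q = 24: 2·L^(2/3)·(3.375L)^(1/3) = 24.
Solving, L = 8 and K = 27.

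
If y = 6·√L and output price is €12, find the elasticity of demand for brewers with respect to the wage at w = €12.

MP_L = (1/2)·6·L^(-1/2), so P·MP_L = w gives 36·L^(-1/2) = w.
Solving, L(w) = (36/w)^(2). This is a constant-elasticity form: L ∝ w^(−2), so ε = −2.

ε = -2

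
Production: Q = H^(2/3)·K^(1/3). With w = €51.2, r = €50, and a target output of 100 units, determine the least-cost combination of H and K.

Cost minimization requires the marginal rate of technical substitution to equal the input-price ratio: MP_H/MP_K = w/r.
Here MP_H/MP_K = (2/3)·(K/H)/(1/3) = 2·(K/H). Setting this equal to 51.2/50 = 1.024 gives K = 0.512H.
Substituting into Q = 100: H^(2/3)·(0.512H)^(1/3) = 100.
Solving, H = 125 and K = 64.

H* = 125, K* = 64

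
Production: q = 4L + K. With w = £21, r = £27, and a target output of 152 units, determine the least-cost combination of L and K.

The inputs are perfect substitutes, so the firm uses whichever has the lower cost per unit of output.
Cost per unit of output via L is 5.25; via K it is 27. L is cheaper.
Producing q = 152 with L alone: L = 38, K = 0.

L* = 38, K* = 0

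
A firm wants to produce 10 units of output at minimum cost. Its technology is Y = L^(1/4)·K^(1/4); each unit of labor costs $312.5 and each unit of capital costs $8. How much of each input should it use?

L* = 16, K* = 625

Cost minimization requires the marginal rate of technical substitution to equal the input-price ratio: MP_L/MP_K = w/r.
Here MP_L/MP_K = (1/4)·(K/L)/(1/4) = (K/L). Setting this equal to 312.5/8 = 39.0625 gives K = 39.0625L.
Substituting into Y = 10: L^(1/4)·(39.0625L)^(1/4) = 10.
Solving, L = 16 and K = 625.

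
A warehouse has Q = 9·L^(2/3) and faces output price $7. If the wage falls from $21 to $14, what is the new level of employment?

L* = 27

From P·MP_L = w with MP_L = 6·L^(-1/3), the labor demand is L(w) = (42/w)^(3).
At w = 21: L = 8. At w = 14: L = 27.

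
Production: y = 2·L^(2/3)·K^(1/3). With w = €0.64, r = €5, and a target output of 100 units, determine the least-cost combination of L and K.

Cost minimization requires the marginal rate of technical substitution to equal the input-price ratio: MP_L/MP_K = w/r.
Here MP_L/MP_K = (2/3)·(K/L)/(1/3) = 2·(K/L). Setting this equal to 0.64/5 = 0.128 gives K = 0.064L.
Substituting into y = 100: 2·L^(2/3)·(0.064L)^(1/3) = 100.
Solving, L = 125 and K = 8.

L* = 125, K* = 8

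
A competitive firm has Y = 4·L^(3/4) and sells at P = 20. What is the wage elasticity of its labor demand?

MP_L = (3/4)·4·L^(-1/4), so P·MP_L = w gives 60·L^(-1/4) = w.
Solving, L(w) = (60/w)^(4). This is a constant-elasticity form: L ∝ w^(−4), so ε = −4.

ε = -4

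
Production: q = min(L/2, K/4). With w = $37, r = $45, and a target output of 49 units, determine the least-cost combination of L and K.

With a fixed-proportions technology, the cost-minimizing bundle uses no slack in either input: L/2 = K/4 = q.
So L = 2·49 = 98 and K = 4·49 = 196.

L* = 98, K* = 196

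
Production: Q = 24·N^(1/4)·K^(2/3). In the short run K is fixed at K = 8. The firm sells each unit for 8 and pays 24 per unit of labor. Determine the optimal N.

N* = 16

With K = 8, MP_N = (1/4)·24·N^(-3/4)·8^(2/3) = 24·N^(-3/4).
Profit maximization for a price taker requires P·MP_N = w: 8·24·N^(-3/4) = 24.
So N^(-3/4) = 0.125, which gives N = 16.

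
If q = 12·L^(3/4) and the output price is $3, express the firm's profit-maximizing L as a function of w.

L(w) = 531441/w^(4)

MP_L = (3/4)·12·L^(-1/4) = 9·L^(-1/4).
Setting P·MP_L = w: 27·L^(-1/4) = w.
Solving for L: L^(-1/4) = w/27, so L = (27/w)^(4).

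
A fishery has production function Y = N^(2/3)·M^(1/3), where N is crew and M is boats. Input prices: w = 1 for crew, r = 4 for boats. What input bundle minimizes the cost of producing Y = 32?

Cost minimization requires the marginal rate of technical substitution to equal the input-price ratio: MP_N/MP_M = w/r.
Here MP_N/MP_M = (2/3)·(M/N)/(1/3) = 2·(M/N). Setting this equal to 1/4 = 0.25 gives M = 0.125N.
Substituting into Y = 32: N^(2/3)·(0.125N)^(1/3) = 32.
Solving, N = 64 and M = 8.

N* = 64, M* = 8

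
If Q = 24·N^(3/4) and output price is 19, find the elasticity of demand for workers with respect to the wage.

ε = -4

MP_N = (3/4)·24·N^(-1/4), so P·MP_N = w gives 342·N^(-1/4) = w.
Solving, N(w) = (342/w)^(4). This is a constant-elasticity form: N ∝ w^(−4), so ε = −4.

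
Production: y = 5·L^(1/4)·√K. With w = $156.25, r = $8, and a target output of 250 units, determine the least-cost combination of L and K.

L* = 16, K* = 625

Cost minimization requires the marginal rate of technical substitution to equal the input-price ratio: MP_L/MP_K = w/r.
Here MP_L/MP_K = (1/4)·(K/L)/(1/2) = 0.5·(K/L). Setting this equal to 156.25/8 = 19.53125 gives K = 39.0625L.
Substituting into y = 250: 5·L^(1/4)·(39.0625L)^(1/2) = 250.
Solving, L = 16 and K = 625.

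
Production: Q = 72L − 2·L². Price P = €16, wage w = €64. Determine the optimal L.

The marginal product of L is MP_L = 72 − 4L.
A price-taking firm hires until the value of the marginal product equals the wage: P·MP_L = w, so 16·(72 − 4L) = 64.
Then 72 − 4L = 4, giving L = 17.

L* = 17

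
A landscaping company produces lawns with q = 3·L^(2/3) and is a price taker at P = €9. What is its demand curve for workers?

L(w) = 5832/w³

MP_L = (2/3)·3·L^(-1/3) = 2·L^(-1/3).
Setting P·MP_L = w: 18·L^(-1/3) = w.
Solving for L: L^(-1/3) = w/18, so L = (18/w)^(3).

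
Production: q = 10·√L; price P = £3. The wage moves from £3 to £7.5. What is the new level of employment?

From P·MP_L = w with MP_L = 5·L^(-1/2), the labor demand is L(w) = (15/w)^(2).
At w = 3: L = 25. At w = 7.5: L = 4.

L* = 4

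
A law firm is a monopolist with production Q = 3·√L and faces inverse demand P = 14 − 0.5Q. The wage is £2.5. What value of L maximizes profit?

Marginal revenue from the inverse demand is MR = 14 − Q.
The marginal product is MP_L = 1.5·L^(-1/2).
A monopolist hires until marginal revenue product equals the wage: MR·MP_L = w.
At L, Q = 3·√L. Substituting and solving: (14 − 3·√L)·1.5·L^(-1/2) = 2.5 gives L = 9.

L* = 9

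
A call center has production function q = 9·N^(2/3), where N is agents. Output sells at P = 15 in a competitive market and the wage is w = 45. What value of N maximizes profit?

N* = 8

MP_N = (2/3)·9·N^(-1/3) = 6·N^(-1/3).
Profit maximization for a price taker requires P·MP_N = w: 15·6·N^(-1/3) = 45.
So N^(-1/3) = 0.5, which gives N = 8.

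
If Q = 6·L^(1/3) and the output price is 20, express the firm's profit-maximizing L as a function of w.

MP_L = (1/3)·6·L^(-2/3) = 2·L^(-2/3).
Setting P·MP_L = w: 40·L^(-2/3) = w.
Solving for L: L^(-2/3) = w/40, so L = (40/w)^(3/2).

L(w) = (40/w)^(3/2)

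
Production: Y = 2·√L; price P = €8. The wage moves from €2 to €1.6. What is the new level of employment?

From P·MP_L = w with MP_L = L^(-1/2), the labor demand is L(w) = (8/w)^(2).
At w = 2: L = 16. At w = 1.6: L = 25.

L* = 25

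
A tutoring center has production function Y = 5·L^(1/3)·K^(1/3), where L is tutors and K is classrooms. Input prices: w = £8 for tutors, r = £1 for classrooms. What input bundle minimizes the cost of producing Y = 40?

L* = 8, K* = 64

Cost minimization requires the marginal rate of technical substitution to equal the input-price ratio: MP_L/MP_K = w/r.
Here MP_L/MP_K = (1/3)·(K/L)/(1/3) = (K/L). Setting this equal to 8/1 = 8 gives K = 8L.
Substituting into Y = 40: 5·L^(1/3)·(8L)^(1/3) = 40.
Solving, L = 8 and K = 64.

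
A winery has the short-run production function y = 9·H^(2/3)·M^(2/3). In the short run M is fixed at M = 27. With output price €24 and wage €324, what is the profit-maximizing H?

H* = 64

With M = 27, MP_H = (2/3)·9·H^(-1/3)·27^(2/3) = 54·H^(-1/3).
Profit maximization for a price taker requires P·MP_H = w: 24·54·H^(-1/3) = 324.
So H^(-1/3) = 0.25, which gives H = 64.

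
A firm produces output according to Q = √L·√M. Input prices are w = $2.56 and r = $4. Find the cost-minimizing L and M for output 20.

Cost minimization requires the marginal rate of technical substitution to equal the input-price ratio: MP_L/MP_M = w/r.
Here MP_L/MP_M = (1/2)·(M/L)/(1/2) = (M/L). Setting this equal to 2.56/4 = 0.64 gives M = 0.64L.
Substituting into Q = 20: L^(1/2)·(0.64L)^(1/2) = 20.
Solving, L = 25 and M = 16.

L* = 25, M* = 16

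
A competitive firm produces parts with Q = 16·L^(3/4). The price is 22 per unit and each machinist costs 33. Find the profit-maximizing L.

MP_L = (3/4)·16·L^(-1/4) = 12·L^(-1/4).
Profit maximization for a price taker requires P·MP_L = w: 22·12·L^(-1/4) = 33.
So L^(-1/4) = 0.125, which gives L = 4096.

L* = 4096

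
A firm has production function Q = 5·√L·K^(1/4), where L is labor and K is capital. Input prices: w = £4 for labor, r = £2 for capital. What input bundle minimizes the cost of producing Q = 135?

Cost minimization requires the marginal rate of technical substitution to equal the input-price ratio: MP_L/MP_K = w/r.
Here MP_L/MP_K = (1/2)·(K/L)/(1/4) = 2·(K/L). Setting this equal to 4/2 = 2 gives K = L.
Substituting into Q = 135: 5·L^(1/2)·(L)^(1/4) = 135.
Solving, L = 81 and K = 81.

L* = 81, K* = 81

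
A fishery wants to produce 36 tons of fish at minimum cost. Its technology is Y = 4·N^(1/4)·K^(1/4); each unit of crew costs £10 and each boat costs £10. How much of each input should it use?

Cost minimization requires the marginal rate of technical substitution to equal the input-price ratio: MP_N/MP_K = w/r.
Here MP_N/MP_K = (1/4)·(K/N)/(1/4) = (K/N). Setting this equal to 10/10 = 1 gives K = N.
Substituting into Y = 36: 4·N^(1/4)·(N)^(1/4) = 36.
Solving, N = 81 and K = 81.

N* = 81, K* = 81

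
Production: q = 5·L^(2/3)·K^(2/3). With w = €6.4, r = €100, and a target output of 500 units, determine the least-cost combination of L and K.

Cost minimization requires the marginal rate of technical substitution to equal the input-price ratio: MP_L/MP_K = w/r.
Here MP_L/MP_K = (2/3)·(K/L)/(2/3) = (K/L). Setting this equal to 6.4/100 = 0.064 gives K = 0.064L.
Substituting into q = 500: 5·L^(2/3)·(0.064L)^(2/3) = 500.
Solving, L = 125 and K = 8.

L* = 125, K* = 8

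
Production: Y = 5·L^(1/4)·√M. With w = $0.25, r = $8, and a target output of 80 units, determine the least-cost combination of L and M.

Cost minimization requires the marginal rate of technical substitution to equal the input-price ratio: MP_L/MP_M = w/r.
Here MP_L/MP_M = (1/4)·(M/L)/(1/2) = 0.5·(M/L). Setting this equal to 0.25/8 = 0.03125 gives M = 0.0625L.
Substituting into Y = 80: 5·L^(1/4)·(0.0625L)^(1/2) = 80.
Solving, L = 256 and M = 16.

L* = 256, M* = 16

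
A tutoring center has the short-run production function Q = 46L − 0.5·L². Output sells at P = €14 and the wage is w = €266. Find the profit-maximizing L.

The marginal product of L is MP_L = 46 − L.
A price-taking firm hires until the value of the marginal product equals the wage: P·MP_L = w, so 14·(46 − L) = 266.
Then 46 − L = 19, giving L = 27.

L* = 27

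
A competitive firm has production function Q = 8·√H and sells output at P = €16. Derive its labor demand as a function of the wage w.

MP_H = (1/2)·8·H^(-1/2) = 4·H^(-1/2).
Setting P·MP_H = w: 64·H^(-1/2) = w.
Solving for H: H^(-1/2) = w/64, so H = (64/w)^(2).

H(w) = 4096/w²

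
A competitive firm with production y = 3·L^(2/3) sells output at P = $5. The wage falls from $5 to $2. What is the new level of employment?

L* = 125

From P·MP_L = w with MP_L = 2·L^(-1/3), the labor demand is L(w) = (10/w)^(3).
At w = 5: L = 8. At w = 2: L = 125.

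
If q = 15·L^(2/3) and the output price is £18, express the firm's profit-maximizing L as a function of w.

L(w) = 5832000/w³

MP_L = (2/3)·15·L^(-1/3) = 10·L^(-1/3).
Setting P·MP_L = w: 180·L^(-1/3) = w.
Solving for L: L^(-1/3) = w/180, so L = (180/w)^(3).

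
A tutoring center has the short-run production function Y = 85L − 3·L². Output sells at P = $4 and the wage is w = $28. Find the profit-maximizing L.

The marginal product of L is MP_L = 85 − 6L.
A price-taking firm hires until the value of the marginal product equals the wage: P·MP_L = w, so 4·(85 − 6L) = 28.
Then 85 − 6L = 7, giving L = 13.

L* = 13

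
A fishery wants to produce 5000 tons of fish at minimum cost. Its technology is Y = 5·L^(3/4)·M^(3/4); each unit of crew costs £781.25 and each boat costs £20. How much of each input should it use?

L* = 16, M* = 625

Cost minimization requires the marginal rate of technical substitution to equal the input-price ratio: MP_L/MP_M = w/r.
Here MP_L/MP_M = (3/4)·(M/L)/(3/4) = (M/L). Setting this equal to 781.25/20 = 39.0625 gives M = 39.0625L.
Substituting into Y = 5000: 5·L^(3/4)·(39.0625L)^(3/4) = 5000.
Solving, L = 16 and M = 625.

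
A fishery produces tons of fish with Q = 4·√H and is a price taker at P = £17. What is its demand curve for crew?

H(w) = 1156/w²

MP_H = (1/2)·4·H^(-1/2) = 2·H^(-1/2).
Setting P·MP_H = w: 34·H^(-1/2) = w.
Solving for H: H^(-1/2) = w/34, so H = (34/w)^(2).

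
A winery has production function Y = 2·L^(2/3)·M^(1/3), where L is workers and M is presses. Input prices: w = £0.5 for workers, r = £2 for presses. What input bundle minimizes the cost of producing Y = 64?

Cost minimization requires the marginal rate of technical substitution to equal the input-price ratio: MP_L/MP_M = w/r.
Here MP_L/MP_M = (2/3)·(M/L)/(1/3) = 2·(M/L). Setting this equal to 0.5/2 = 0.25 gives M = 0.125L.
Substituting into Y = 64: 2·L^(2/3)·(0.125L)^(1/3) = 64.
Solving, L = 64 and M = 8.

L* = 64, M* = 8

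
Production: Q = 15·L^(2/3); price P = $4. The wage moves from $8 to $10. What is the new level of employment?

From P·MP_L = w with MP_L = 10·L^(-1/3), the labor demand is L(w) = (40/w)^(3).
At w = 8: L = 125. At w = 10: L = 64.

L* = 64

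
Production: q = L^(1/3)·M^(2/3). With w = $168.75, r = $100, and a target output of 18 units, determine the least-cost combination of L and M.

Cost minimization requires the marginal rate of technical substitution to equal the input-price ratio: MP_L/MP_M = w/r.
Here MP_L/MP_M = (1/3)·(M/L)/(2/3) = 0.5·(M/L). Setting this equal to 168.75/100 = 1.6875 gives M = 3.375L.
Substituting into q = 18: L^(1/3)·(3.375L)^(2/3) = 18.
Solving, L = 8 and M = 27.

L* = 8, M* = 27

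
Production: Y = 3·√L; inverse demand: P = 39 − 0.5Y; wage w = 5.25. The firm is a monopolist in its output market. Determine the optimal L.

L* = 36

Marginal revenue from the inverse demand is MR = 39 − Y.
The marginal product is MP_L = 1.5·L^(-1/2).
A monopolist hires until marginal revenue product equals the wage: MR·MP_L = w.
At L, Y = 3·√L. Substituting and solving: (39 − 3·√L)·1.5·L^(-1/2) = 5.25 gives L = 36.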